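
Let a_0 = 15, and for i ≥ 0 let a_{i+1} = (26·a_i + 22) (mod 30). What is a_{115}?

a_0 = 15,  a_1 = 22,  a_2 = 24,  a_3 = 16,  a_4 = 18,  a_5 = 10,  a_6 = 12,  a_7 = 4,  a_8 = 6,  a_9 = 28,  a_{10} = 0,  a_{11} = 22.
Since a_{11} = a_1 = 22, the sequence is eventually periodic: after a pre-period of length 1 it cycles with period 10.
For i ≥ 1, a_i depends only on (i - 1) mod 10. (115 - 1) mod 10 = 4, so a_{115} = a_5 = 10.

10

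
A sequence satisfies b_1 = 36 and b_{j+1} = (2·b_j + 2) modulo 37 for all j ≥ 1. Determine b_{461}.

Listing terms: b_1 = 36; b_2 = 0; b_3 = 2; b_4 = 6; b_5 = 14; b_6 = 30; b_7 = 25; b_8 = 15; b_9 = 32; b_{10} = 29; b_{11} = 23; b_{12} = 11; b_{13} = 24; b_{14} = 13; b_{15} = 28; b_{16} = 21; b_{17} = 7; b_{18} = 16; b_{19} = 34; b_{20} = 33; b_{21} = 31; b_{22} = 27; b_{23} = 19; b_{24} = 3; b_{25} = 8; b_{26} = 18; b_{27} = 1; b_{28} = 4; b_{29} = 10; b_{30} = 22; b_{31} = 9; b_{32} = 20; b_{33} = 5; b_{34} = 12; b_{35} = 26; b_{36} = 17; b_{37} = 36.
The sequence repeats with period 36.
(461 - 1) mod 36 = 28, so b_{461} = b_{29} = 10.

10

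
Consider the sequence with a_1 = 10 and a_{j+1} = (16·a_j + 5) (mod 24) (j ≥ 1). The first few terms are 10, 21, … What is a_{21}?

Listing terms: a_1 = 10; a_2 = 21; a_3 = 5; a_4 = 13; a_5 = 21.
Since a_5 = a_2 = 21, the sequence is eventually periodic: after a pre-period of length 1 it cycles with period 3.
For j ≥ 2, a_j depends only on (j - 2) mod 3. (21 - 2) mod 3 = 1, so a_{21} = a_3 = 5.

5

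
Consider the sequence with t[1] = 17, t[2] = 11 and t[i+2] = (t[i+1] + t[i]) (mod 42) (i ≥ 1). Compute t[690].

32

We have t[1] = 17, t[2] = 11, t[3] = 28, t[4] = 39, t[5] = 25, t[6] = 22, t[7] = 5, t[8] = 27, t[9] = 32, t[10] = 17, t[11] = 7, t[12] = 24, t[13] = 31, t[14] = 13, t[15] = 2, t[16] = 15, t[17] = 17, t[18] = 32, t[19] = 7, t[20] = 39, t[21] = 4, t[22] = 1, t[23] = 5, t[24] = 6, t[25] = 11, t[26] = 17, t[27] = 28, t[28] = 3, t[29] = 31, t[30] = 34, t[31] = 23, t[32] = 15, t[33] = 38, t[34] = 11, t[35] = 7, t[36] = 18, t[37] = 25, t[38] = 1, t[39] = 26, t[40] = 27, t[41] = 11, t[42] = 38, t[43] = 7, t[44] = 3, t[45] = 10, t[46] = 13, t[47] = 23, t[48] = 36, t[49] = 17, t[50] = 11.
Since (t[49], t[50]) = (t[1], t[2]) = (17, 11) (two consecutive terms determine the rest), the sequence is periodic with period 48.
So t[690] = t[1 + ((690-1) mod 48)] = t[18] = 32.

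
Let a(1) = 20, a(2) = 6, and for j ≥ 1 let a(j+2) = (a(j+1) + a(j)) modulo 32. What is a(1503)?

We have a(1) = 20; a(2) = 6; a(3) = 26; a(4) = 0; a(5) = 26; a(6) = 26; a(7) = 20; a(8) = 14; a(9) = 2; a(10) = 16; a(11) = 18; a(12) = 2; a(13) = 20; a(14) = 22; a(15) = 10; a(16) = 0; a(17) = 10; a(18) = 10; a(19) = 20; a(20) = 30; a(21) = 18; a(22) = 16; a(23) = 2; a(24) = 18; a(25) = 20; a(26) = 6.
Since (a(25), a(26)) = (a(1), a(2)) = (20, 6) (two consecutive terms determine the rest), the sequence is periodic with period 24.
(1503 - 1) mod 24 = 14, so a(1503) = a(15) = 10.

10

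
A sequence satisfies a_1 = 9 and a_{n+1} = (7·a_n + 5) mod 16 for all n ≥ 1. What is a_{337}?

9

Computing terms: a_1 = 9; a_2 = 4; a_3 = 1; a_4 = 12; a_5 = 9.
The sequence repeats with period 4.
So a_{337} = a_{1 + ((337-1) mod 4)} = a_1 = 9.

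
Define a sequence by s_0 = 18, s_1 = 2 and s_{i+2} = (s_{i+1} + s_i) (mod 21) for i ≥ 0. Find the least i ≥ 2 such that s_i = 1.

3

Listing terms: s_0 = 18,  s_1 = 2,  s_2 = 20,  s_3 = 1,  s_4 = 0,  s_5 = 1,  s_6 = 1,  s_7 = 2,  s_8 = 3,  s_9 = 5,  s_{10} = 8,  s_{11} = 13,  s_{12} = 0,  s_{13} = 13,  s_{14} = 13,  s_{15} = 5,  s_{16} = 18,  s_{17} = 2.
The sequence repeats with period 16.
The value 1 first appears (with i ≥ 2) at s_3.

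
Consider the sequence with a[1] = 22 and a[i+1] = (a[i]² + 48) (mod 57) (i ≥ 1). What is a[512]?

a[1] = 22; a[2] = 19; a[3] = 10; a[4] = 34; a[5] = 7; a[6] = 40; a[7] = 52; a[8] = 16; a[9] = 19.
Since a[9] = a[2] = 19, the sequence is eventually periodic: after a pre-period of length 1 it cycles with period 7.
For i ≥ 2, a[i] depends only on (i - 2) mod 7. (512 - 2) mod 7 = 6, so a[512] = a[8] = 16.

16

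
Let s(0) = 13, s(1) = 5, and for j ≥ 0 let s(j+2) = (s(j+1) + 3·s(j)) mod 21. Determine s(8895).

11

Computing terms: s(0) = 13, s(1) = 5, s(2) = 2, s(3) = 17, s(4) = 2, s(5) = 11, s(6) = 17, s(7) = 8, s(8) = 17, s(9) = 20, s(10) = 8, s(11) = 5, s(12) = 8, s(13) = 2, s(14) = 5, s(15) = 11, s(16) = 5, s(17) = 17, s(18) = 11, s(19) = 20, s(20) = 11, s(21) = 8, s(22) = 20, s(23) = 2, s(24) = 20, s(25) = 5, s(26) = 2.
Since (s(25), s(26)) = (s(1), s(2)) = (5, 2) (two consecutive terms determine the rest), the sequence is eventually periodic: after a pre-period of length 1 it cycles with period 24.
For j ≥ 1, s(j) depends only on (j - 1) mod 24. (8895 - 1) mod 24 = 14, so s(8895) = s(15) = 11.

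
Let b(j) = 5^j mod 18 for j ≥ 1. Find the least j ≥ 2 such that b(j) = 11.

5

We have b(1) = 5,  b(2) = 7,  b(3) = 17,  b(4) = 13,  b(5) = 11,  b(6) = 1,  b(7) = 5.
Since b(7) = b(1) = 5, the sequence is periodic with period 6.
The value 11 first appears (with j ≥ 2) at b(5).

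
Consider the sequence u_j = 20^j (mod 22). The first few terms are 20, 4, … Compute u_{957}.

We have u_1 = 20, u_2 = 4, u_3 = 14, u_4 = 16, u_5 = 12, u_6 = 20.
The sequence repeats with period 5.
So u_{957} = u_{1 + ((957-1) mod 5)} = u_2 = 4.

4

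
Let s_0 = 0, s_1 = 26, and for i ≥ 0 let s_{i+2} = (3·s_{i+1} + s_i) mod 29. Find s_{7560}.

s_0 = 0,  s_1 = 26,  s_2 = 20,  s_3 = 28,  s_4 = 17,  s_5 = 21,  s_6 = 22,  s_7 = 0,  s_8 = 22,  s_9 = 8,  s_{10} = 17,  s_{11} = 1,  s_{12} = 20,  s_{13} = 3,  s_{14} = 0,  s_{15} = 3,  s_{16} = 9,  s_{17} = 1,  s_{18} = 12,  s_{19} = 8,  s_{20} = 7,  s_{21} = 0,  s_{22} = 7,  s_{23} = 21,  s_{24} = 12,  s_{25} = 28,  s_{26} = 9,  s_{27} = 26,  s_{28} = 0,  s_{29} = 26.
The sequence repeats with period 28.
So s_{7560} = s_{0 + ((7560-0) mod 28)} = s_0 = 0.

0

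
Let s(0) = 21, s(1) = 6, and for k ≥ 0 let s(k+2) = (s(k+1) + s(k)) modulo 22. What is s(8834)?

Listing terms: s(0) = 21, s(1) = 6, s(2) = 5, s(3) = 11, s(4) = 16, s(5) = 5, s(6) = 21, s(7) = 4, s(8) = 3, s(9) = 7, s(10) = 10, s(11) = 17, s(12) = 5, s(13) = 0, s(14) = 5, s(15) = 5, s(16) = 10, s(17) = 15, s(18) = 3, s(19) = 18, s(20) = 21, s(21) = 17, s(22) = 16, s(23) = 11, s(24) = 5, s(25) = 16, s(26) = 21, s(27) = 15, s(28) = 14, s(29) = 7, s(30) = 21, s(31) = 6.
The sequence repeats with period 30.
So s(8834) = s(0 + ((8834-0) mod 30)) = s(14) = 5.

5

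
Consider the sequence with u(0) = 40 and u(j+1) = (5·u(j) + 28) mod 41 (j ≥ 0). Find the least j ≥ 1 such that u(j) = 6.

Listing terms: u(0) = 40; u(1) = 23; u(2) = 20; u(3) = 5; u(4) = 12; u(5) = 6; u(6) = 17; u(7) = 31; u(8) = 19; u(9) = 0; u(10) = 28; u(11) = 4; u(12) = 7; u(13) = 22; u(14) = 15; u(15) = 21; u(16) = 10; u(17) = 37; u(18) = 8; u(19) = 27; u(20) = 40.
Since u(20) = u(0) = 40, the sequence is periodic with period 20.
The value 6 first appears (with j ≥ 1) at u(5).

5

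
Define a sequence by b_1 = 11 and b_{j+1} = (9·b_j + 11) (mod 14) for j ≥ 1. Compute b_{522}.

0

Computing terms: b_1 = 11, b_2 = 12, b_3 = 7, b_4 = 4, b_5 = 5, b_6 = 0, b_7 = 11.
The sequence repeats with period 6.
So b_{522} = b_{1 + ((522-1) mod 6)} = b_6 = 0.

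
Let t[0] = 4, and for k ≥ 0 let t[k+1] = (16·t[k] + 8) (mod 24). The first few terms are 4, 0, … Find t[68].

t[0] = 4,  t[1] = 0,  t[2] = 8,  t[3] = 16,  t[4] = 0.
Since t[4] = t[1] = 0, the sequence is eventually periodic: after a pre-period of length 1 it cycles with period 3.
For k ≥ 1, t[k] depends only on (k - 1) mod 3. (68 - 1) mod 3 = 1, so t[68] = t[2] = 8.

8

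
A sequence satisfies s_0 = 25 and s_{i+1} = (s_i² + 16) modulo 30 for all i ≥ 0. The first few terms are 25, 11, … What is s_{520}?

s_0 = 25; s_1 = 11; s_2 = 17; s_3 = 5; s_4 = 11.
Since s_4 = s_1 = 11, the sequence is eventually periodic: after a pre-period of length 1 it cycles with period 3.
For i ≥ 1, s_i depends only on (i - 1) mod 3. (520 - 1) mod 3 = 0, so s_{520} = s_1 = 11.

11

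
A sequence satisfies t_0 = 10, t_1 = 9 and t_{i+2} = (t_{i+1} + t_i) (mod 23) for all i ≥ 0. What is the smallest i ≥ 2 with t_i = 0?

20

t_0 = 10; t_1 = 9; t_2 = 19; t_3 = 5; t_4 = 1; t_5 = 6; t_6 = 7; t_7 = 13; t_8 = 20; t_9 = 10; t_{10} = 7; t_{11} = 17; t_{12} = 1; t_{13} = 18; t_{14} = 19; t_{15} = 14; t_{16} = 10; t_{17} = 1; t_{18} = 11; t_{19} = 12; t_{20} = 0; t_{21} = 12; t_{22} = 12; t_{23} = 1; t_{24} = 13; t_{25} = 14; t_{26} = 4; t_{27} = 18; t_{28} = 22; t_{29} = 17; t_{30} = 16; t_{31} = 10; t_{32} = 3; t_{33} = 13; t_{34} = 16; t_{35} = 6; t_{36} = 22; t_{37} = 5; t_{38} = 4; t_{39} = 9; t_{40} = 13; t_{41} = 22; t_{42} = 12; t_{43} = 11; t_{44} = 0; t_{45} = 11; t_{46} = 11; t_{47} = 22; t_{48} = 10; t_{49} = 9.
The sequence repeats with period 48.
The value 0 first appears (with i ≥ 2) at t_{20}.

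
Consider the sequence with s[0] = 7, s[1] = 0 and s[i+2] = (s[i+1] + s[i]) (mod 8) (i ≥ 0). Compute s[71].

1

Computing terms: s[0] = 7, s[1] = 0, s[2] = 7, s[3] = 7, s[4] = 6, s[5] = 5, s[6] = 3, s[7] = 0, s[8] = 3, s[9] = 3, s[10] = 6, s[11] = 1, s[12] = 7, s[13] = 0.
Since (s[12], s[13]) = (s[0], s[1]) = (7, 0) (two consecutive terms determine the rest), the sequence is periodic with period 12.
(71 - 0) mod 12 = 11, so s[71] = s[11] = 1.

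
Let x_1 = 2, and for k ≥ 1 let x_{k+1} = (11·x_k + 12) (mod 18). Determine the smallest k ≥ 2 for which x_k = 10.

Computing terms: x_1 = 2, x_2 = 16, x_3 = 8, x_4 = 10, x_5 = 14, x_6 = 4, x_7 = 2.
Since x_7 = x_1 = 2, the sequence is periodic with period 6.
The value 10 first appears (with k ≥ 2) at x_4.

4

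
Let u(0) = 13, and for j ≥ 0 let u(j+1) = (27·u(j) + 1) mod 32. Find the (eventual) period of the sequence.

u(0) = 13; u(1) = 0; u(2) = 1; u(3) = 28; u(4) = 21; u(5) = 24; u(6) = 9; u(7) = 20; u(8) = 29; u(9) = 16; u(10) = 17; u(11) = 12; u(12) = 5; u(13) = 8; u(14) = 25; u(15) = 4; u(16) = 13.
Since u(16) = u(0) = 13, the sequence is periodic with period 16.

16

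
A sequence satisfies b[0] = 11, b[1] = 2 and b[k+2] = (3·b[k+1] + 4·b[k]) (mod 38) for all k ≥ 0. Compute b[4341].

6

We have b[0] = 11, b[1] = 2, b[2] = 12, b[3] = 6, b[4] = 28, b[5] = 32, b[6] = 18, b[7] = 30, b[8] = 10, b[9] = 36, b[10] = 34, b[11] = 18, b[12] = 0, b[13] = 34, b[14] = 26, b[15] = 24, b[16] = 24, b[17] = 16, b[18] = 30, b[19] = 2, b[20] = 12.
Since (b[19], b[20]) = (b[1], b[2]) = (2, 12) (two consecutive terms determine the rest), the sequence is eventually periodic: after a pre-period of length 1 it cycles with period 18.
For k ≥ 1, b[k] depends only on (k - 1) mod 18. (4341 - 1) mod 18 = 2, so b[4341] = b[3] = 6.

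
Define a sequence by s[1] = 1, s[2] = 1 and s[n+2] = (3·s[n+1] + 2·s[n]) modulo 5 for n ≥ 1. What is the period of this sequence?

We have s[1] = 1, s[2] = 1, s[3] = 0, s[4] = 2, s[5] = 1, s[6] = 2, s[7] = 3, s[8] = 3, s[9] = 0, s[10] = 1, s[11] = 3, s[12] = 1, s[13] = 4, s[14] = 4, s[15] = 0, s[16] = 3, s[17] = 4, s[18] = 3, s[19] = 2, s[20] = 2, s[21] = 0, s[22] = 4, s[23] = 2, s[24] = 4, s[25] = 1, s[26] = 1.
Since (s[25], s[26]) = (s[1], s[2]) = (1, 1) (two consecutive terms determine the rest), the sequence is periodic with period 24.

24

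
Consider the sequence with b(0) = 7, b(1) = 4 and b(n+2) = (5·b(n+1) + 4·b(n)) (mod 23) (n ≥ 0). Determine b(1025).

Computing terms: b(0) = 7, b(1) = 4, b(2) = 2, b(3) = 3, b(4) = 0, b(5) = 12, b(6) = 14, b(7) = 3, b(8) = 2, b(9) = 22, b(10) = 3, b(11) = 11, b(12) = 21, b(13) = 11, b(14) = 1, b(15) = 3, b(16) = 19, b(17) = 15, b(18) = 13, b(19) = 10, b(20) = 10, b(21) = 21, b(22) = 7, b(23) = 4.
The sequence repeats with period 22.
(1025 - 0) mod 22 = 13, so b(1025) = b(13) = 11.

11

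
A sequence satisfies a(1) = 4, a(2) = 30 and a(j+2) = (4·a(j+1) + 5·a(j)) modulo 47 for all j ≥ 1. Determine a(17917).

Computing terms: a(1) = 4; a(2) = 30; a(3) = 46; a(4) = 5; a(5) = 15; a(6) = 38; a(7) = 39; a(8) = 17; a(9) = 28; a(10) = 9; a(11) = 35; a(12) = 44; a(13) = 22; a(14) = 26; a(15) = 26; a(16) = 46; a(17) = 32; a(18) = 29; a(19) = 41; a(20) = 27; a(21) = 31; a(22) = 24; a(23) = 16; a(24) = 43; a(25) = 17; a(26) = 1; a(27) = 42; a(28) = 32; a(29) = 9; a(30) = 8; a(31) = 30; a(32) = 19; a(33) = 38; a(34) = 12; a(35) = 3; a(36) = 25; a(37) = 21; a(38) = 21; a(39) = 1; a(40) = 15; a(41) = 18; a(42) = 6; a(43) = 20; a(44) = 16; a(45) = 23; a(46) = 31; a(47) = 4; a(48) = 30.
The sequence repeats with period 46.
(17917 - 1) mod 46 = 22, so a(17917) = a(23) = 16.

16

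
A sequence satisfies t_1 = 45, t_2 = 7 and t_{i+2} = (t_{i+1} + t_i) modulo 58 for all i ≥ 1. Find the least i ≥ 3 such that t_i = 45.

t_1 = 45,  t_2 = 7,  t_3 = 52,  t_4 = 1,  t_5 = 53,  t_6 = 54,  t_7 = 49,  t_8 = 45,  t_9 = 36,  t_{10} = 23,  t_{11} = 1,  t_{12} = 24,  t_{13} = 25,  t_{14} = 49,  t_{15} = 16,  t_{16} = 7,  t_{17} = 23,  t_{18} = 30,  t_{19} = 53,  t_{20} = 25,  t_{21} = 20,  t_{22} = 45,  t_{23} = 7.
Since (t_{22}, t_{23}) = (t_1, t_2) = (45, 7) (two consecutive terms determine the rest), the sequence is periodic with period 21.
The value 45 first appears (with i ≥ 3) at t_8.

8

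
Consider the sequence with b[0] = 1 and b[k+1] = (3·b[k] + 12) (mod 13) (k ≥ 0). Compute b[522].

Computing terms: b[0] = 1; b[1] = 2; b[2] = 5; b[3] = 1.
Since b[3] = b[0] = 1, the sequence is periodic with period 3.
So b[522] = b[0 + ((522-0) mod 3)] = b[0] = 1.

1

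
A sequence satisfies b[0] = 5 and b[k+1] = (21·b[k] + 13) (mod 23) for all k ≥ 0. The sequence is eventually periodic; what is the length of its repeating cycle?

Listing terms: b[0] = 5; b[1] = 3; b[2] = 7; b[3] = 22; b[4] = 15; b[5] = 6; b[6] = 1; b[7] = 11; b[8] = 14; b[9] = 8; b[10] = 20; b[11] = 19; b[12] = 21; b[13] = 17; b[14] = 2; b[15] = 9; b[16] = 18; b[17] = 0; b[18] = 13; b[19] = 10; b[20] = 16; b[21] = 4; b[22] = 5.
Since b[22] = b[0] = 5, the sequence is periodic with period 22.

22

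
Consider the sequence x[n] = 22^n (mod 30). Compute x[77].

We have x[1] = 22, x[2] = 4, x[3] = 28, x[4] = 16, x[5] = 22.
The sequence repeats with period 4.
So x[77] = x[1 + ((77-1) mod 4)] = x[1] = 22.

22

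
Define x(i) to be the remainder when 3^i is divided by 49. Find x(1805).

We have x(1) = 3, x(2) = 9, x(3) = 27, x(4) = 32, x(5) = 47, x(6) = 43, x(7) = 31, x(8) = 44, x(9) = 34, x(10) = 4, x(11) = 12, x(12) = 36, x(13) = 10, x(14) = 30, x(15) = 41, x(16) = 25, x(17) = 26, x(18) = 29, x(19) = 38, x(20) = 16, x(21) = 48, x(22) = 46, x(23) = 40, x(24) = 22, x(25) = 17, x(26) = 2, x(27) = 6, x(28) = 18, x(29) = 5, x(30) = 15, x(31) = 45, x(32) = 37, x(33) = 13, x(34) = 39, x(35) = 19, x(36) = 8, x(37) = 24, x(38) = 23, x(39) = 20, x(40) = 11, x(41) = 33, x(42) = 1, x(43) = 3.
The sequence repeats with period 42.
(1805 - 1) mod 42 = 40, so x(1805) = x(41) = 33.

33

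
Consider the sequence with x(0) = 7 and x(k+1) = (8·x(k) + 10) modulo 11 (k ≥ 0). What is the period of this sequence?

10

Computing terms: x(0) = 7; x(1) = 0; x(2) = 10; x(3) = 2; x(4) = 4; x(5) = 9; x(6) = 5; x(7) = 6; x(8) = 3; x(9) = 1; x(10) = 7.
Since x(10) = x(0) = 7, the sequence is periodic with period 10.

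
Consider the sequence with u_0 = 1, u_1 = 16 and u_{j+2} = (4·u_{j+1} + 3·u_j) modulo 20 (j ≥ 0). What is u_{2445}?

8

u_0 = 1, u_1 = 16, u_2 = 7, u_3 = 16, u_4 = 5, u_5 = 8, u_6 = 7, u_7 = 12, u_8 = 9, u_9 = 12, u_{10} = 15, u_{11} = 16, u_{12} = 9, u_{13} = 4, u_{14} = 3, u_{15} = 4, u_{16} = 5, u_{17} = 12, u_{18} = 3, u_{19} = 8, u_{20} = 1, u_{21} = 8, u_{22} = 15, u_{23} = 4, u_{24} = 1, u_{25} = 16.
The sequence repeats with period 24.
(2445 - 0) mod 24 = 21, so u_{2445} = u_{21} = 8.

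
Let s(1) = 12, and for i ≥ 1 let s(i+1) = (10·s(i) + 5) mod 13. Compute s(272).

8

s(1) = 12; s(2) = 8; s(3) = 7; s(4) = 10; s(5) = 1; s(6) = 2; s(7) = 12.
The sequence repeats with period 6.
So s(272) = s(1 + ((272-1) mod 6)) = s(2) = 8.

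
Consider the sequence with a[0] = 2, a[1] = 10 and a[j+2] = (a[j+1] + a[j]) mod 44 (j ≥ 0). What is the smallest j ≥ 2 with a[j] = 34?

4

We have a[0] = 2,  a[1] = 10,  a[2] = 12,  a[3] = 22,  a[4] = 34,  a[5] = 12,  a[6] = 2,  a[7] = 14,  a[8] = 16,  a[9] = 30,  a[10] = 2,  a[11] = 32,  a[12] = 34,  a[13] = 22,  a[14] = 12,  a[15] = 34,  a[16] = 2,  a[17] = 36,  a[18] = 38,  a[19] = 30,  a[20] = 24,  a[21] = 10,  a[22] = 34,  a[23] = 0,  a[24] = 34,  a[25] = 34,  a[26] = 24,  a[27] = 14,  a[28] = 38,  a[29] = 8,  a[30] = 2,  a[31] = 10.
Since (a[30], a[31]) = (a[0], a[1]) = (2, 10) (two consecutive terms determine the rest), the sequence is periodic with period 30.
The value 34 first appears (with j ≥ 2) at a[4].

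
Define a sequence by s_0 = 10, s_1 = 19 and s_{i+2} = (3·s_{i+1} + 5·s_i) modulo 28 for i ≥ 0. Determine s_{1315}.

19

We have s_0 = 10, s_1 = 19, s_2 = 23, s_3 = 24, s_4 = 19, s_5 = 9, s_6 = 10, s_7 = 19.
Since (s_6, s_7) = (s_0, s_1) = (10, 19) (two consecutive terms determine the rest), the sequence is periodic with period 6.
(1315 - 0) mod 6 = 1, so s_{1315} = s_1 = 19.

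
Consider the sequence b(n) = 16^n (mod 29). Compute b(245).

1

Computing terms: b(1) = 16; b(2) = 24; b(3) = 7; b(4) = 25; b(5) = 23; b(6) = 20; b(7) = 1; b(8) = 16.
Since b(8) = b(1) = 16, the sequence is periodic with period 7.
So b(245) = b(1 + ((245-1) mod 7)) = b(7) = 1.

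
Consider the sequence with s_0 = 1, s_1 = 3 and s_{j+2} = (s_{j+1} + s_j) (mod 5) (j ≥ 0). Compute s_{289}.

Listing terms: s_0 = 1, s_1 = 3, s_2 = 4, s_3 = 2, s_4 = 1, s_5 = 3.
The sequence repeats with period 4.
So s_{289} = s_{0 + ((289-0) mod 4)} = s_1 = 3.

3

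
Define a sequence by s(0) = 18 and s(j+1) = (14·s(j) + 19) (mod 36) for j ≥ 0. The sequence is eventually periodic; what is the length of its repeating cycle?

6

Computing terms: s(0) = 18,  s(1) = 19,  s(2) = 33,  s(3) = 13,  s(4) = 21,  s(5) = 25,  s(6) = 9,  s(7) = 1,  s(8) = 33.
Since s(8) = s(2) = 33, the sequence is eventually periodic: after a pre-period of length 2 it cycles with period 6.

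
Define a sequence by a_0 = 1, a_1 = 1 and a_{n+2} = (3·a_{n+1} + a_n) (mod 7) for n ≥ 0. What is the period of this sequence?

Listing terms: a_0 = 1; a_1 = 1; a_2 = 4; a_3 = 6; a_4 = 1; a_5 = 2; a_6 = 0; a_7 = 2; a_8 = 6; a_9 = 6; a_{10} = 3; a_{11} = 1; a_{12} = 6; a_{13} = 5; a_{14} = 0; a_{15} = 5; a_{16} = 1; a_{17} = 1.
The sequence repeats with period 16.

16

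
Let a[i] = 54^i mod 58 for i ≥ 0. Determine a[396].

24

Computing terms: a[0] = 1, a[1] = 54, a[2] = 16, a[3] = 52, a[4] = 24, a[5] = 20, a[6] = 36, a[7] = 30, a[8] = 54.
Since a[8] = a[1] = 54, the sequence is eventually periodic: after a pre-period of length 1 it cycles with period 7.
For i ≥ 1, a[i] depends only on (i - 1) mod 7. (396 - 1) mod 7 = 3, so a[396] = a[4] = 24.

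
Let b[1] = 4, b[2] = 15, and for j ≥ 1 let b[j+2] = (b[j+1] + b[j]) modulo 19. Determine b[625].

b[1] = 4; b[2] = 15; b[3] = 0; b[4] = 15; b[5] = 15; b[6] = 11; b[7] = 7; b[8] = 18; b[9] = 6; b[10] = 5; b[11] = 11; b[12] = 16; b[13] = 8; b[14] = 5; b[15] = 13; b[16] = 18; b[17] = 12; b[18] = 11; b[19] = 4; b[20] = 15.
Since (b[19], b[20]) = (b[1], b[2]) = (4, 15) (two consecutive terms determine the rest), the sequence is periodic with period 18.
(625 - 1) mod 18 = 12, so b[625] = b[13] = 8.

8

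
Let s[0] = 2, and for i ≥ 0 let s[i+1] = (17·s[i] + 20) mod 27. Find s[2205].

9

Computing terms: s[0] = 2, s[1] = 0, s[2] = 20, s[3] = 9, s[4] = 11, s[5] = 18, s[6] = 2.
The sequence repeats with period 6.
(2205 - 0) mod 6 = 3, so s[2205] = s[3] = 9.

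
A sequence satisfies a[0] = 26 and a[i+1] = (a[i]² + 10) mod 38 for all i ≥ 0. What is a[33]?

Listing terms: a[0] = 26,  a[1] = 2,  a[2] = 14,  a[3] = 16,  a[4] = 0,  a[5] = 10,  a[6] = 34,  a[7] = 26.
The sequence repeats with period 7.
So a[33] = a[0 + ((33-0) mod 7)] = a[5] = 10.

10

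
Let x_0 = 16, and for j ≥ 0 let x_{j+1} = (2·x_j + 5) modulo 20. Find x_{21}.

7

Listing terms: x_0 = 16; x_1 = 17; x_2 = 19; x_3 = 3; x_4 = 11; x_5 = 7; x_6 = 19.
Since x_6 = x_2 = 19, the sequence is eventually periodic: after a pre-period of length 2 it cycles with period 4.
For j ≥ 2, x_j depends only on (j - 2) mod 4. (21 - 2) mod 4 = 3, so x_{21} = x_5 = 7.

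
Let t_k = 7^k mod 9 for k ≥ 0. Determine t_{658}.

Computing terms: t_0 = 1,  t_1 = 7,  t_2 = 4,  t_3 = 1.
Since t_3 = t_0 = 1, the sequence is periodic with period 3.
So t_{658} = t_{0 + ((658-0) mod 3)} = t_1 = 7.

7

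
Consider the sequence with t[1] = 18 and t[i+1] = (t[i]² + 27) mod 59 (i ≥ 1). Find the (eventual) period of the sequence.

3

t[1] = 18,  t[2] = 56,  t[3] = 36,  t[4] = 25,  t[5] = 3,  t[6] = 36.
Since t[6] = t[3] = 36, the sequence is eventually periodic: after a pre-period of length 2 it cycles with period 3.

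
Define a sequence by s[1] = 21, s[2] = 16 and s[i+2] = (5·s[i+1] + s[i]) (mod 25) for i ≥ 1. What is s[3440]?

We have s[1] = 21,  s[2] = 16,  s[3] = 1,  s[4] = 21,  s[5] = 6,  s[6] = 1,  s[7] = 11,  s[8] = 6,  s[9] = 16,  s[10] = 11,  s[11] = 21,  s[12] = 16.
Since (s[11], s[12]) = (s[1], s[2]) = (21, 16) (two consecutive terms determine the rest), the sequence is periodic with period 10.
So s[3440] = s[1 + ((3440-1) mod 10)] = s[10] = 11.

11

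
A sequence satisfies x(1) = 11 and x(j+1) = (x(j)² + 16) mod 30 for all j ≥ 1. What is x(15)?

Computing terms: x(1) = 11,  x(2) = 17,  x(3) = 5,  x(4) = 11.
Since x(4) = x(1) = 11, the sequence is periodic with period 3.
So x(15) = x(1 + ((15-1) mod 3)) = x(3) = 5.

5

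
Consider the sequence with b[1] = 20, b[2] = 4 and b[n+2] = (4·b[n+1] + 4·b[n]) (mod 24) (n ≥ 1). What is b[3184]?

Listing terms: b[1] = 20, b[2] = 4, b[3] = 0, b[4] = 16, b[5] = 16, b[6] = 8, b[7] = 0, b[8] = 8, b[9] = 8, b[10] = 16, b[11] = 0, b[12] = 16.
Since (b[11], b[12]) = (b[3], b[4]) = (0, 16) (two consecutive terms determine the rest), the sequence is eventually periodic: after a pre-period of length 2 it cycles with period 8.
For n ≥ 3, b[n] depends only on (n - 3) mod 8. (3184 - 3) mod 8 = 5, so b[3184] = b[8] = 8.

8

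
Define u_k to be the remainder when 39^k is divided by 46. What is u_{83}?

u_0 = 1,  u_1 = 39,  u_2 = 3,  u_3 = 25,  u_4 = 9,  u_5 = 29,  u_6 = 27,  u_7 = 41,  u_8 = 35,  u_9 = 31,  u_{10} = 13,  u_{11} = 1.
The sequence repeats with period 11.
(83 - 0) mod 11 = 6, so u_{83} = u_6 = 27.

27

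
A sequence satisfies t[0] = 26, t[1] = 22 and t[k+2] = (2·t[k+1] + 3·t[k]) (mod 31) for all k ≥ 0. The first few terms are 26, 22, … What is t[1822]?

Listing terms: t[0] = 26, t[1] = 22, t[2] = 29, t[3] = 0, t[4] = 25, t[5] = 19, t[6] = 20, t[7] = 4, t[8] = 6, t[9] = 24, t[10] = 4, t[11] = 18, t[12] = 17, t[13] = 26, t[14] = 10, t[15] = 5, t[16] = 9, t[17] = 2, t[18] = 0, t[19] = 6, t[20] = 12, t[21] = 11, t[22] = 27, t[23] = 25, t[24] = 7, t[25] = 27, t[26] = 13, t[27] = 14, t[28] = 5, t[29] = 21, t[30] = 26, t[31] = 22.
The sequence repeats with period 30.
So t[1822] = t[0 + ((1822-0) mod 30)] = t[22] = 27.

27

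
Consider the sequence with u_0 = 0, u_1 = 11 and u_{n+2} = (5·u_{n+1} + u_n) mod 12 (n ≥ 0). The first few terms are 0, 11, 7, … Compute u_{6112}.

Listing terms: u_0 = 0; u_1 = 11; u_2 = 7; u_3 = 10; u_4 = 9; u_5 = 7; u_6 = 8; u_7 = 11; u_8 = 3; u_9 = 2; u_{10} = 1; u_{11} = 7; u_{12} = 0; u_{13} = 7; u_{14} = 11; u_{15} = 2; u_{16} = 9; u_{17} = 11; u_{18} = 4; u_{19} = 7; u_{20} = 3; u_{21} = 10; u_{22} = 5; u_{23} = 11; u_{24} = 0; u_{25} = 11.
The sequence repeats with period 24.
(6112 - 0) mod 24 = 16, so u_{6112} = u_{16} = 9.

9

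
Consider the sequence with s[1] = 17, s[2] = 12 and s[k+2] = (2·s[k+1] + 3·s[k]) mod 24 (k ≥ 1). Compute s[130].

We have s[1] = 17; s[2] = 12; s[3] = 3; s[4] = 18; s[5] = 21; s[6] = 0; s[7] = 15; s[8] = 6; s[9] = 9; s[10] = 12; s[11] = 3.
Since (s[10], s[11]) = (s[2], s[3]) = (12, 3) (two consecutive terms determine the rest), the sequence is eventually periodic: after a pre-period of length 1 it cycles with period 8.
For k ≥ 2, s[k] depends only on (k - 2) mod 8. (130 - 2) mod 8 = 0, so s[130] = s[2] = 12.

12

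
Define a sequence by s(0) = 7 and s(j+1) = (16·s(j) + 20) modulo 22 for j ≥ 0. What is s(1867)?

20

s(0) = 7, s(1) = 0, s(2) = 20, s(3) = 10, s(4) = 4, s(5) = 18, s(6) = 0.
Since s(6) = s(1) = 0, the sequence is eventually periodic: after a pre-period of length 1 it cycles with period 5.
For j ≥ 1, s(j) depends only on (j - 1) mod 5. (1867 - 1) mod 5 = 1, so s(1867) = s(2) = 20.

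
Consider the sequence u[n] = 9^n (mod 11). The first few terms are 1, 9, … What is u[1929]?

5

Computing terms: u[0] = 1, u[1] = 9, u[2] = 4, u[3] = 3, u[4] = 5, u[5] = 1.
The sequence repeats with period 5.
(1929 - 0) mod 5 = 4, so u[1929] = u[4] = 5.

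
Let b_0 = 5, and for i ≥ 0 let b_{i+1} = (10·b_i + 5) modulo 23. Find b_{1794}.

We have b_0 = 5, b_1 = 9, b_2 = 3, b_3 = 12, b_4 = 10, b_5 = 13, b_6 = 20, b_7 = 21, b_8 = 8, b_9 = 16, b_{10} = 4, b_{11} = 22, b_{12} = 18, b_{13} = 1, b_{14} = 15, b_{15} = 17, b_{16} = 14, b_{17} = 7, b_{18} = 6, b_{19} = 19, b_{20} = 11, b_{21} = 0, b_{22} = 5.
The sequence repeats with period 22.
So b_{1794} = b_{0 + ((1794-0) mod 22)} = b_{12} = 18.

18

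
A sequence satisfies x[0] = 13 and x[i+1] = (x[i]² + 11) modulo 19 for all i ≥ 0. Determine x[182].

3

Computing terms: x[0] = 13,  x[1] = 9,  x[2] = 16,  x[3] = 1,  x[4] = 12,  x[5] = 3,  x[6] = 1.
Since x[6] = x[3] = 1, the sequence is eventually periodic: after a pre-period of length 3 it cycles with period 3.
For i ≥ 3, x[i] depends only on (i - 3) mod 3. (182 - 3) mod 3 = 2, so x[182] = x[5] = 3.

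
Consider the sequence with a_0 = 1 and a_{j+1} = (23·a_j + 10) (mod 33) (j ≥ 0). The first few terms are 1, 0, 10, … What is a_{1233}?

a_0 = 1,  a_1 = 0,  a_2 = 10,  a_3 = 9,  a_4 = 19,  a_5 = 18,  a_6 = 28,  a_7 = 27,  a_8 = 4,  a_9 = 3,  a_{10} = 13,  a_{11} = 12,  a_{12} = 22,  a_{13} = 21,  a_{14} = 31,  a_{15} = 30,  a_{16} = 7,  a_{17} = 6,  a_{18} = 16,  a_{19} = 15,  a_{20} = 25,  a_{21} = 24,  a_{22} = 1.
The sequence repeats with period 22.
So a_{1233} = a_{0 + ((1233-0) mod 22)} = a_1 = 0.

0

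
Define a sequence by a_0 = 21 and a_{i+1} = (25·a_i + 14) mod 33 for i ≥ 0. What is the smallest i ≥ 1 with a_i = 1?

8

a_0 = 21,  a_1 = 11,  a_2 = 25,  a_3 = 12,  a_4 = 17,  a_5 = 10,  a_6 = 0,  a_7 = 14,  a_8 = 1,  a_9 = 6,  a_{10} = 32,  a_{11} = 22,  a_{12} = 3,  a_{13} = 23,  a_{14} = 28,  a_{15} = 21.
The sequence repeats with period 15.
The value 1 first appears (with i ≥ 1) at a_8.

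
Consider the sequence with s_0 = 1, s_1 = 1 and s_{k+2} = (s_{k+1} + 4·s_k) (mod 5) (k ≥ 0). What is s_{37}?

1

s_0 = 1, s_1 = 1, s_2 = 0, s_3 = 4, s_4 = 4, s_5 = 0, s_6 = 1, s_7 = 1.
Since (s_6, s_7) = (s_0, s_1) = (1, 1) (two consecutive terms determine the rest), the sequence is periodic with period 6.
(37 - 0) mod 6 = 1, so s_{37} = s_1 = 1.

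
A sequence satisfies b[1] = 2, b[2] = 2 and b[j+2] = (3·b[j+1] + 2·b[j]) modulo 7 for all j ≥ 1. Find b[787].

5

b[1] = 2,  b[2] = 2,  b[3] = 3,  b[4] = 6,  b[5] = 3,  b[6] = 0,  b[7] = 6,  b[8] = 4,  b[9] = 3,  b[10] = 3,  b[11] = 1,  b[12] = 2,  b[13] = 1,  b[14] = 0,  b[15] = 2,  b[16] = 6,  b[17] = 1,  b[18] = 1,  b[19] = 5,  b[20] = 3,  b[21] = 5,  b[22] = 0,  b[23] = 3,  b[24] = 2,  b[25] = 5,  b[26] = 5,  b[27] = 4,  b[28] = 1,  b[29] = 4,  b[30] = 0,  b[31] = 1,  b[32] = 3,  b[33] = 4,  b[34] = 4,  b[35] = 6,  b[36] = 5,  b[37] = 6,  b[38] = 0,  b[39] = 5,  b[40] = 1,  b[41] = 6,  b[42] = 6,  b[43] = 2,  b[44] = 4,  b[45] = 2,  b[46] = 0,  b[47] = 4,  b[48] = 5,  b[49] = 2,  b[50] = 2.
The sequence repeats with period 48.
(787 - 1) mod 48 = 18, so b[787] = b[19] = 5.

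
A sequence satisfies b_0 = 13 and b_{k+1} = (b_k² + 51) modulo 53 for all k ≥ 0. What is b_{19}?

Listing terms: b_0 = 13; b_1 = 8; b_2 = 9; b_3 = 26; b_4 = 38; b_5 = 11; b_6 = 13.
The sequence repeats with period 6.
So b_{19} = b_{0 + ((19-0) mod 6)} = b_1 = 8.

8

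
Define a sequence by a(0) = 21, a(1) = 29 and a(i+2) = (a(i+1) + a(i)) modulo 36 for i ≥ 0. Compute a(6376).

a(0) = 21, a(1) = 29, a(2) = 14, a(3) = 7, a(4) = 21, a(5) = 28, a(6) = 13, a(7) = 5, a(8) = 18, a(9) = 23, a(10) = 5, a(11) = 28, a(12) = 33, a(13) = 25, a(14) = 22, a(15) = 11, a(16) = 33, a(17) = 8, a(18) = 5, a(19) = 13, a(20) = 18, a(21) = 31, a(22) = 13, a(23) = 8, a(24) = 21, a(25) = 29.
Since (a(24), a(25)) = (a(0), a(1)) = (21, 29) (two consecutive terms determine the rest), the sequence is periodic with period 24.
(6376 - 0) mod 24 = 16, so a(6376) = a(16) = 33.

33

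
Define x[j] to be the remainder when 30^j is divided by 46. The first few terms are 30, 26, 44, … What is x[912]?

Listing terms: x[1] = 30, x[2] = 26, x[3] = 44, x[4] = 32, x[5] = 40, x[6] = 4, x[7] = 28, x[8] = 12, x[9] = 38, x[10] = 36, x[11] = 22, x[12] = 16, x[13] = 20, x[14] = 2, x[15] = 14, x[16] = 6, x[17] = 42, x[18] = 18, x[19] = 34, x[20] = 8, x[21] = 10, x[22] = 24, x[23] = 30.
Since x[23] = x[1] = 30, the sequence is periodic with period 22.
So x[912] = x[1 + ((912-1) mod 22)] = x[10] = 36.

36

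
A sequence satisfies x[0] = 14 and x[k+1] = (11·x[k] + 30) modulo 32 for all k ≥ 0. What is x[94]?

x[0] = 14,  x[1] = 24,  x[2] = 6,  x[3] = 0,  x[4] = 30,  x[5] = 8,  x[6] = 22,  x[7] = 16,  x[8] = 14.
The sequence repeats with period 8.
(94 - 0) mod 8 = 6, so x[94] = x[6] = 22.

22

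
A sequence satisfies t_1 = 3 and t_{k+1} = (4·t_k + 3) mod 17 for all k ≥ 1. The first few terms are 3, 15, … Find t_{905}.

3

Computing terms: t_1 = 3; t_2 = 15; t_3 = 12; t_4 = 0; t_5 = 3.
Since t_5 = t_1 = 3, the sequence is periodic with period 4.
(905 - 1) mod 4 = 0, so t_{905} = t_1 = 3.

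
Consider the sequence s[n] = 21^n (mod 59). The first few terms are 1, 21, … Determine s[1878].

26

We have s[0] = 1, s[1] = 21, s[2] = 28, s[3] = 57, s[4] = 17, s[5] = 3, s[6] = 4, s[7] = 25, s[8] = 53, s[9] = 51, s[10] = 9, s[11] = 12, s[12] = 16, s[13] = 41, s[14] = 35, s[15] = 27, s[16] = 36, s[17] = 48, s[18] = 5, s[19] = 46, s[20] = 22, s[21] = 49, s[22] = 26, s[23] = 15, s[24] = 20, s[25] = 7, s[26] = 29, s[27] = 19, s[28] = 45, s[29] = 1.
The sequence repeats with period 29.
So s[1878] = s[0 + ((1878-0) mod 29)] = s[22] = 26.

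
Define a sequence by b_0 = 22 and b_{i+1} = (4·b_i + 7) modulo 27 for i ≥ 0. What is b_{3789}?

b_0 = 22, b_1 = 14, b_2 = 9, b_3 = 16, b_4 = 17, b_5 = 21, b_6 = 10, b_7 = 20, b_8 = 6, b_9 = 4, b_{10} = 23, b_{11} = 18, b_{12} = 25, b_{13} = 26, b_{14} = 3, b_{15} = 19, b_{16} = 2, b_{17} = 15, b_{18} = 13, b_{19} = 5, b_{20} = 0, b_{21} = 7, b_{22} = 8, b_{23} = 12, b_{24} = 1, b_{25} = 11, b_{26} = 24, b_{27} = 22.
The sequence repeats with period 27.
So b_{3789} = b_{0 + ((3789-0) mod 27)} = b_9 = 4.

4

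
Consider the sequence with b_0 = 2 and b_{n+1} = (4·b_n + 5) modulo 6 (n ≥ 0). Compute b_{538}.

Computing terms: b_0 = 2, b_1 = 1, b_2 = 3, b_3 = 5, b_4 = 1.
Since b_4 = b_1 = 1, the sequence is eventually periodic: after a pre-period of length 1 it cycles with period 3.
For n ≥ 1, b_n depends only on (n - 1) mod 3. (538 - 1) mod 3 = 0, so b_{538} = b_1 = 1.

1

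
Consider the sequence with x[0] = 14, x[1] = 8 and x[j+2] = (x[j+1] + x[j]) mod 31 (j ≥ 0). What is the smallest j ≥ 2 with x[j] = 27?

17

We have x[0] = 14; x[1] = 8; x[2] = 22; x[3] = 30; x[4] = 21; x[5] = 20; x[6] = 10; x[7] = 30; x[8] = 9; x[9] = 8; x[10] = 17; x[11] = 25; x[12] = 11; x[13] = 5; x[14] = 16; x[15] = 21; x[16] = 6; x[17] = 27; x[18] = 2; x[19] = 29; x[20] = 0; x[21] = 29; x[22] = 29; x[23] = 27; x[24] = 25; x[25] = 21; x[26] = 15; x[27] = 5; x[28] = 20; x[29] = 25; x[30] = 14; x[31] = 8.
Since (x[30], x[31]) = (x[0], x[1]) = (14, 8) (two consecutive terms determine the rest), the sequence is periodic with period 30.
The value 27 first appears (with j ≥ 2) at x[17].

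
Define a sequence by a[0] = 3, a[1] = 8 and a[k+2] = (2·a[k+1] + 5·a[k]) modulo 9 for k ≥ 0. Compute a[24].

3

a[0] = 3,  a[1] = 8,  a[2] = 4,  a[3] = 3,  a[4] = 8.
The sequence repeats with period 3.
So a[24] = a[0 + ((24-0) mod 3)] = a[0] = 3.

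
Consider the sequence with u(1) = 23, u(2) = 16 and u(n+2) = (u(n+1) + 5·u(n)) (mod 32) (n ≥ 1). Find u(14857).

7

Listing terms: u(1) = 23; u(2) = 16; u(3) = 3; u(4) = 19; u(5) = 2; u(6) = 1; u(7) = 11; u(8) = 16; u(9) = 7; u(10) = 23; u(11) = 26; u(12) = 13; u(13) = 15; u(14) = 16; u(15) = 27; u(16) = 11; u(17) = 18; u(18) = 9; u(19) = 3; u(20) = 16; u(21) = 31; u(22) = 15; u(23) = 10; u(24) = 21; u(25) = 7; u(26) = 16; u(27) = 19; u(28) = 3; u(29) = 2; u(30) = 17; u(31) = 27; u(32) = 16; u(33) = 23; u(34) = 7; u(35) = 26; u(36) = 29; u(37) = 31; u(38) = 16; u(39) = 11; u(40) = 27; u(41) = 18; u(42) = 25; u(43) = 19; u(44) = 16; u(45) = 15; u(46) = 31; u(47) = 10; u(48) = 5; u(49) = 23; u(50) = 16.
The sequence repeats with period 48.
So u(14857) = u(1 + ((14857-1) mod 48)) = u(25) = 7.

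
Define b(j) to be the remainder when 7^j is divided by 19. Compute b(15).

Listing terms: b(1) = 7; b(2) = 11; b(3) = 1; b(4) = 7.
The sequence repeats with period 3.
So b(15) = b(1 + ((15-1) mod 3)) = b(3) = 1.

1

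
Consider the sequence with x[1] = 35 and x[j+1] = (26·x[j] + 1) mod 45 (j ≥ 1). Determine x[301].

We have x[1] = 35,  x[2] = 11,  x[3] = 17,  x[4] = 38,  x[5] = 44,  x[6] = 20,  x[7] = 26,  x[8] = 2,  x[9] = 8,  x[10] = 29,  x[11] = 35.
Since x[11] = x[1] = 35, the sequence is periodic with period 10.
So x[301] = x[1 + ((301-1) mod 10)] = x[1] = 35.

35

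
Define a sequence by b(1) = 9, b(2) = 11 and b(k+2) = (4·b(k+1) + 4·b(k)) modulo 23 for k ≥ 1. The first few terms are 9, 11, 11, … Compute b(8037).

13

Computing terms: b(1) = 9, b(2) = 11, b(3) = 11, b(4) = 19, b(5) = 5, b(6) = 4, b(7) = 13, b(8) = 22, b(9) = 2, b(10) = 4, b(11) = 1, b(12) = 20, b(13) = 15, b(14) = 2, b(15) = 22, b(16) = 4, b(17) = 12, b(18) = 18, b(19) = 5, b(20) = 0, b(21) = 20, b(22) = 11, b(23) = 9, b(24) = 11.
Since (b(23), b(24)) = (b(1), b(2)) = (9, 11) (two consecutive terms determine the rest), the sequence is periodic with period 22.
(8037 - 1) mod 22 = 6, so b(8037) = b(7) = 13.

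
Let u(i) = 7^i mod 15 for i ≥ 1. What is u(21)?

7

Computing terms: u(1) = 7,  u(2) = 4,  u(3) = 13,  u(4) = 1,  u(5) = 7.
Since u(5) = u(1) = 7, the sequence is periodic with period 4.
(21 - 1) mod 4 = 0, so u(21) = u(1) = 7.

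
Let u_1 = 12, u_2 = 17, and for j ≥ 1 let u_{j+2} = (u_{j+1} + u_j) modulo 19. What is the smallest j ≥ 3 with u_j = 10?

We have u_1 = 12; u_2 = 17; u_3 = 10; u_4 = 8; u_5 = 18; u_6 = 7; u_7 = 6; u_8 = 13; u_9 = 0; u_{10} = 13; u_{11} = 13; u_{12} = 7; u_{13} = 1; u_{14} = 8; u_{15} = 9; u_{16} = 17; u_{17} = 7; u_{18} = 5; u_{19} = 12; u_{20} = 17.
Since (u_{19}, u_{20}) = (u_1, u_2) = (12, 17) (two consecutive terms determine the rest), the sequence is periodic with period 18.
The value 10 first appears (with j ≥ 3) at u_3.

3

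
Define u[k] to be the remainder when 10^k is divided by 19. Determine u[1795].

Computing terms: u[0] = 1,  u[1] = 10,  u[2] = 5,  u[3] = 12,  u[4] = 6,  u[5] = 3,  u[6] = 11,  u[7] = 15,  u[8] = 17,  u[9] = 18,  u[10] = 9,  u[11] = 14,  u[12] = 7,  u[13] = 13,  u[14] = 16,  u[15] = 8,  u[16] = 4,  u[17] = 2,  u[18] = 1.
The sequence repeats with period 18.
So u[1795] = u[0 + ((1795-0) mod 18)] = u[13] = 13.

13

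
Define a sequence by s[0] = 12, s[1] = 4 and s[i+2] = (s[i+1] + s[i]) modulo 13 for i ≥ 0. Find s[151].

2

Listing terms: s[0] = 12; s[1] = 4; s[2] = 3; s[3] = 7; s[4] = 10; s[5] = 4; s[6] = 1; s[7] = 5; s[8] = 6; s[9] = 11; s[10] = 4; s[11] = 2; s[12] = 6; s[13] = 8; s[14] = 1; s[15] = 9; s[16] = 10; s[17] = 6; s[18] = 3; s[19] = 9; s[20] = 12; s[21] = 8; s[22] = 7; s[23] = 2; s[24] = 9; s[25] = 11; s[26] = 7; s[27] = 5; s[28] = 12; s[29] = 4.
The sequence repeats with period 28.
(151 - 0) mod 28 = 11, so s[151] = s[11] = 2.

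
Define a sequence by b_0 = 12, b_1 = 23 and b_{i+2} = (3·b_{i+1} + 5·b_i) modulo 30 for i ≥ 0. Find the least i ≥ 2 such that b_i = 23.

Computing terms: b_0 = 12; b_1 = 23; b_2 = 9; b_3 = 22; b_4 = 21; b_5 = 23; b_6 = 24; b_7 = 7; b_8 = 21; b_9 = 8; b_{10} = 9; b_{11} = 7; b_{12} = 6; b_{13} = 23; b_{14} = 9.
Since (b_{13}, b_{14}) = (b_1, b_2) = (23, 9) (two consecutive terms determine the rest), the sequence is eventually periodic: after a pre-period of length 1 it cycles with period 12.
The value 23 first appears (with i ≥ 2) at b_5.

5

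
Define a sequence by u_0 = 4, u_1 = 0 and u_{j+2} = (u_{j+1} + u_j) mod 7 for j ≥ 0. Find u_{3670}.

6

Computing terms: u_0 = 4; u_1 = 0; u_2 = 4; u_3 = 4; u_4 = 1; u_5 = 5; u_6 = 6; u_7 = 4; u_8 = 3; u_9 = 0; u_{10} = 3; u_{11} = 3; u_{12} = 6; u_{13} = 2; u_{14} = 1; u_{15} = 3; u_{16} = 4; u_{17} = 0.
The sequence repeats with period 16.
(3670 - 0) mod 16 = 6, so u_{3670} = u_6 = 6.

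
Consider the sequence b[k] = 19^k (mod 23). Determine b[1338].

8

We have b[1] = 19, b[2] = 16, b[3] = 5, b[4] = 3, b[5] = 11, b[6] = 2, b[7] = 15, b[8] = 9, b[9] = 10, b[10] = 6, b[11] = 22, b[12] = 4, b[13] = 7, b[14] = 18, b[15] = 20, b[16] = 12, b[17] = 21, b[18] = 8, b[19] = 14, b[20] = 13, b[21] = 17, b[22] = 1, b[23] = 19.
The sequence repeats with period 22.
So b[1338] = b[1 + ((1338-1) mod 22)] = b[18] = 8.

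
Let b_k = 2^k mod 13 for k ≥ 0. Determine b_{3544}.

Listing terms: b_0 = 1,  b_1 = 2,  b_2 = 4,  b_3 = 8,  b_4 = 3,  b_5 = 6,  b_6 = 12,  b_7 = 11,  b_8 = 9,  b_9 = 5,  b_{10} = 10,  b_{11} = 7,  b_{12} = 1.
The sequence repeats with period 12.
(3544 - 0) mod 12 = 4, so b_{3544} = b_4 = 3.

3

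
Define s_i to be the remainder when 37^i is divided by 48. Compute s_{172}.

We have s_1 = 37, s_2 = 25, s_3 = 13, s_4 = 1, s_5 = 37.
Since s_5 = s_1 = 37, the sequence is periodic with period 4.
(172 - 1) mod 4 = 3, so s_{172} = s_4 = 1.

1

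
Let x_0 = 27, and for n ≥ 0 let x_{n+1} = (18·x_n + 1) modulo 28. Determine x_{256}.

11

We have x_0 = 27,  x_1 = 11,  x_2 = 3,  x_3 = 27.
Since x_3 = x_0 = 27, the sequence is periodic with period 3.
(256 - 0) mod 3 = 1, so x_{256} = x_1 = 11.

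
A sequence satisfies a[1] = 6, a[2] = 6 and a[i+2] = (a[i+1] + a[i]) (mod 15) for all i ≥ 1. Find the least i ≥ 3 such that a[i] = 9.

Listing terms: a[1] = 6, a[2] = 6, a[3] = 12, a[4] = 3, a[5] = 0, a[6] = 3, a[7] = 3, a[8] = 6, a[9] = 9, a[10] = 0, a[11] = 9, a[12] = 9, a[13] = 3, a[14] = 12, a[15] = 0, a[16] = 12, a[17] = 12, a[18] = 9, a[19] = 6, a[20] = 0, a[21] = 6, a[22] = 6.
Since (a[21], a[22]) = (a[1], a[2]) = (6, 6) (two consecutive terms determine the rest), the sequence is periodic with period 20.
The value 9 first appears (with i ≥ 3) at a[9].

9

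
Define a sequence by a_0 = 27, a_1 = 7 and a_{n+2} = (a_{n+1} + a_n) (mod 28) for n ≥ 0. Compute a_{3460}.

We have a_0 = 27; a_1 = 7; a_2 = 6; a_3 = 13; a_4 = 19; a_5 = 4; a_6 = 23; a_7 = 27; a_8 = 22; a_9 = 21; a_{10} = 15; a_{11} = 8; a_{12} = 23; a_{13} = 3; a_{14} = 26; a_{15} = 1; a_{16} = 27; a_{17} = 0; a_{18} = 27; a_{19} = 27; a_{20} = 26; a_{21} = 25; a_{22} = 23; a_{23} = 20; a_{24} = 15; a_{25} = 7; a_{26} = 22; a_{27} = 1; a_{28} = 23; a_{29} = 24; a_{30} = 19; a_{31} = 15; a_{32} = 6; a_{33} = 21; a_{34} = 27; a_{35} = 20; a_{36} = 19; a_{37} = 11; a_{38} = 2; a_{39} = 13; a_{40} = 15; a_{41} = 0; a_{42} = 15; a_{43} = 15; a_{44} = 2; a_{45} = 17; a_{46} = 19; a_{47} = 8; a_{48} = 27; a_{49} = 7.
The sequence repeats with period 48.
(3460 - 0) mod 48 = 4, so a_{3460} = a_4 = 19.

19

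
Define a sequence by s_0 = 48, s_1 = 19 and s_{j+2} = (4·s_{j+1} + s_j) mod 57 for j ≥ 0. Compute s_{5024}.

We have s_0 = 48; s_1 = 19; s_2 = 10; s_3 = 2; s_4 = 18; s_5 = 17; s_6 = 29; s_7 = 19; s_8 = 48; s_9 = 40; s_{10} = 37; s_{11} = 17; s_{12} = 48; s_{13} = 38; s_{14} = 29; s_{15} = 40; s_{16} = 18; s_{17} = 55; s_{18} = 10; s_{19} = 38; s_{20} = 48; s_{21} = 2; s_{22} = 56; s_{23} = 55; s_{24} = 48; s_{25} = 19.
Since (s_{24}, s_{25}) = (s_0, s_1) = (48, 19) (two consecutive terms determine the rest), the sequence is periodic with period 24.
(5024 - 0) mod 24 = 8, so s_{5024} = s_8 = 48.

48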